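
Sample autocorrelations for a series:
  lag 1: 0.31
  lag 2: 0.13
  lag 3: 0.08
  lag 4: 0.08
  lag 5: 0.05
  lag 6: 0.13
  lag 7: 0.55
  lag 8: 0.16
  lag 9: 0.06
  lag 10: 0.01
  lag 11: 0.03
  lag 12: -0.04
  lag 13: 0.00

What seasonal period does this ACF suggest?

The largest autocorrelation is r_7 = 0.55; the remaining lags stay at or below 0.31. The elevated value at lag 1 (0.31), dropping to 0.13 at lag 2, reflects decaying short-term dependence rather than seasonality.
The dominant spike at lag 7 indicates a seasonal period of 7.

7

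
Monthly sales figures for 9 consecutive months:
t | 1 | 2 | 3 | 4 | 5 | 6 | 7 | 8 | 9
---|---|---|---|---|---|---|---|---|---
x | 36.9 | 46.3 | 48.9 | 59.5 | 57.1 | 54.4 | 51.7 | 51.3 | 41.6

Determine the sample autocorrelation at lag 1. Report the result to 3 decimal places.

Mean x̄ = (36.9 + 46.3 + 48.9 + 59.5 + 57.1 + 54.4 + 51.7 + 51.3 + 41.6)/9 = 49.7444
Numerator Σ_{t=1}^{8}(x_t−x̄)(x_{t+1}−x̄) = 144.3914
Denominator Σ(x_t−x̄)² = 421.0822
r_1 = 144.3914 / 421.0822 = 0.343

0.343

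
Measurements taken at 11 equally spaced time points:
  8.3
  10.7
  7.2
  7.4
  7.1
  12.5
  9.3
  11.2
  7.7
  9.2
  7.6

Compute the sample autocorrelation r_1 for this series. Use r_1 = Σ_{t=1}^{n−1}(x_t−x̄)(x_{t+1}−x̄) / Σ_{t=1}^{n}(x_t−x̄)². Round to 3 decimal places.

-0.196

Mean x̄ = (8.3 + 10.7 + 7.2 + 7.4 + 7.1 + 12.5 + 9.3 + 11.2 + 7.7 + 9.2 + 7.6)/11 = 8.9273
Numerator Σ_{t=1}^{10}(x_t−x̄)(x_{t+1}−x̄) = -6.5807
Denominator Σ(x_t−x̄)² = 33.6018
r_1 = -6.5807 / 33.6018 = -0.196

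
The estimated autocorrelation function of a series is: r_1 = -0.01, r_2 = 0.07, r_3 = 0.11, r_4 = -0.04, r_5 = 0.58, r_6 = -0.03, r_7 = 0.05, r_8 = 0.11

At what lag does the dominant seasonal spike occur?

5

The largest autocorrelation is r_5 = 0.58; the remaining lags stay at or below 0.11.
The dominant spike at lag 5 indicates a seasonal period of 5.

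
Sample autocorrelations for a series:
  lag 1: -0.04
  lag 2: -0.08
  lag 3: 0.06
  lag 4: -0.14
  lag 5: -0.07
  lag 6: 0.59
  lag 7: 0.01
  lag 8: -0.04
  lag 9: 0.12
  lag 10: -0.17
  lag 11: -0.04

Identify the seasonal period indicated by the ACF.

The largest autocorrelation is r_6 = 0.59; the remaining lags stay at or below 0.12.
The dominant spike at lag 6 indicates a seasonal period of 6.

6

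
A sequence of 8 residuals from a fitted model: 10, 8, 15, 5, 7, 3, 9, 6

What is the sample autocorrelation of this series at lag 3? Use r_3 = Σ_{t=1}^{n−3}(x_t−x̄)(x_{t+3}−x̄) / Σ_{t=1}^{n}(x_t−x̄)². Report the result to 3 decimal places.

-0.458

Mean x̄ = (10 + 8 + 15 + 5 + 7 + 3 + 9 + 6)/8 = 7.8750
Deviations from mean: 2.1250, 0.1250, 7.1250, -2.8750, -0.8750, -4.8750, 1.1250, -1.8750
Numerator Σ_{t=1}^{5}(x_t−x̄)(x_{t+3}−x̄) = -42.5469
Denominator Σ(x_t−x̄)² = 92.8750
r_3 = -42.5469 / 92.8750 = -0.458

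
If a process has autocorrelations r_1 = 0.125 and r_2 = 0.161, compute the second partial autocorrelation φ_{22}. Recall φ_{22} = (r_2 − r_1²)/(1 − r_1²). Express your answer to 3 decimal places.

0.148

φ_{22} = (r_2 − r_1²) / (1 − r_1²)
r_1² = (0.125)² = 0.015625
Numerator = 0.161 − 0.0156 = 0.1454; denominator = 1 − 0.0156 = 0.9844
φ_{22} = 0.1454 / 0.9844 = 0.148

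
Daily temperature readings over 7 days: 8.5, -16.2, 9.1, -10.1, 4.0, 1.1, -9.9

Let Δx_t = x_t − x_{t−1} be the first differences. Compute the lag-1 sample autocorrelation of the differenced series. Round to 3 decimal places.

-0.712

First differences Δx: -24.7, 25.3, -19.2, 14.1, -2.9, -11.0
Mean of differences = -3.0667
Numerator Σ(Δx_t−Δx̄)(Δx_{t+1}−Δx̄) = -1346.7311
Denominator Σ(Δx_t−Δx̄)² = 1890.6133
r_1(Δx) = -1346.7311 / 1890.6133 = -0.712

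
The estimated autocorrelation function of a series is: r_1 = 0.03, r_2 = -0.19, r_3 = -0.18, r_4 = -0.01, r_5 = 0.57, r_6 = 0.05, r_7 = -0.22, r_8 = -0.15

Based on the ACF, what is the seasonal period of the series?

The largest autocorrelation is r_5 = 0.57; the remaining lags stay at or below 0.05.
The dominant spike at lag 5 indicates a seasonal period of 5.

5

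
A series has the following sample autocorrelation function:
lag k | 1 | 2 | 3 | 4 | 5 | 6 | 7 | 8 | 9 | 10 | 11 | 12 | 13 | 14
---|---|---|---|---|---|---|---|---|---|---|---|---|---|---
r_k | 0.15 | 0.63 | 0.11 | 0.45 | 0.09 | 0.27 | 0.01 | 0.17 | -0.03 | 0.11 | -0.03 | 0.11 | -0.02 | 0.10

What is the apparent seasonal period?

The largest autocorrelation is r_2 = 0.63, with weaker echoes at lags 4 (0.45), 6 (0.27) and 8 (0.17); the remaining lags stay at or below 0.15.
The dominant spike at lag 2 indicates a seasonal period of 2.

2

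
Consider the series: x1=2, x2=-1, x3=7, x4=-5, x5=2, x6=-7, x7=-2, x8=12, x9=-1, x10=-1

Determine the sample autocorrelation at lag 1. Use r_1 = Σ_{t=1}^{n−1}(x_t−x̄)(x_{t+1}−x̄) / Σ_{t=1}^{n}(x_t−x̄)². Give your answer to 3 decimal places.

Mean x̄ = (2 − 1 + 7 − 5 + 2 − 7 − 2 + 12 − 1 − 1)/10 = 0.6000
Numerator Σ_{t=1}^{9}(x_t−x̄)(x_{t+1}−x̄) = -92.3600
Denominator Σ(x_t−x̄)² = 278.4000
r_1 = -92.3600 / 278.4000 = -0.332

-0.332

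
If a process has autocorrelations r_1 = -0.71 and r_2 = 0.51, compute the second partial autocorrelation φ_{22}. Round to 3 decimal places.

0.012

φ_{22} = (r_2 − r_1²) / (1 − r_1²)
r_1² = (-0.71)² = 0.5041
Numerator = 0.51 − 0.5041 = 0.0059; denominator = 1 − 0.5041 = 0.4959
φ_{22} = 0.0059 / 0.4959 = 0.012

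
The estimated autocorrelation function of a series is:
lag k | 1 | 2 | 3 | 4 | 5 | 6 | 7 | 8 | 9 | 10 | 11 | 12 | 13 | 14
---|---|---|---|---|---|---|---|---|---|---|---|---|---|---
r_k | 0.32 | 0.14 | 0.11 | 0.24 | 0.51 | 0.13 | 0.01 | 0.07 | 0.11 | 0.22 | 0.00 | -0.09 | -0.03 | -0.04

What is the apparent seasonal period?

5

The largest autocorrelation is r_5 = 0.51; the remaining lags stay at or below 0.32. The elevated value at lag 1 (0.32), dropping to 0.14 at lag 2, reflects decaying short-term dependence rather than seasonality.
The dominant spike at lag 5 indicates a seasonal period of 5.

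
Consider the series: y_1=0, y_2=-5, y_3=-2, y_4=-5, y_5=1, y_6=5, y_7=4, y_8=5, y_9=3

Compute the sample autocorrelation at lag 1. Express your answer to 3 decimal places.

Mean ȳ = (0 − 5 − 2 − 5 + 1 + 5 + 4 + 5 + 3)/9 = 0.6667
Numerator Σ_{t=1}^{8}(y_t−ȳ)(y_{t+1}−ȳ) = 72.5556
Denominator Σ(y_t−ȳ)² = 126.0000
r_1 = 72.5556 / 126.0000 = 0.576

0.576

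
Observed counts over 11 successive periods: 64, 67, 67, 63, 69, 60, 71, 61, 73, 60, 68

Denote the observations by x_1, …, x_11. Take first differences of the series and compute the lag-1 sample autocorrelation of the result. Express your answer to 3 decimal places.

-0.900

First differences Δx: 3, 0, -4, 6, -9, 11, -10, 12, -13, 8
Mean of differences = 0.4000
Numerator Σ(Δx_t−Δx̄)(Δx_{t+1}−Δx̄) = -664.3600
Denominator Σ(Δx_t−Δx̄)² = 738.4000
r_1(Δx) = -664.3600 / 738.4000 = -0.900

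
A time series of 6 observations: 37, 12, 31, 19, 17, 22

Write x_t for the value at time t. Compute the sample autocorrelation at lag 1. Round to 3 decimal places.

-0.562

Mean x̄ = (37 + 12 + 31 + 19 + 17 + 22)/6 = 23.0000
Numerator Σ_{t=1}^{5}(x_t−x̄)(x_{t+1}−x̄) = -244.0000
Denominator Σ(x_t−x̄)² = 434.0000
r_1 = -244.0000 / 434.0000 = -0.562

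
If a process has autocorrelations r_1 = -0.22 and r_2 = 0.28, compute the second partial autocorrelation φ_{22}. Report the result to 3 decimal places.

φ_{22} = (r_2 − r_1²) / (1 − r_1²)
r_1² = (-0.22)² = 0.0484
Numerator = 0.28 − 0.0484 = 0.2316; denominator = 1 − 0.0484 = 0.9516
φ_{22} = 0.2316 / 0.9516 = 0.243

0.243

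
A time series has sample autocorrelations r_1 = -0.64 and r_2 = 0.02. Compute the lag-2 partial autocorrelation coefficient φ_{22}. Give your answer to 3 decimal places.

-0.660

φ_{22} = (r_2 − r_1²) / (1 − r_1²)
r_1² = (-0.64)² = 0.4096
Numerator = 0.02 − 0.4096 = -0.3896; denominator = 1 − 0.4096 = 0.5904
φ_{22} = -0.3896 / 0.5904 = -0.660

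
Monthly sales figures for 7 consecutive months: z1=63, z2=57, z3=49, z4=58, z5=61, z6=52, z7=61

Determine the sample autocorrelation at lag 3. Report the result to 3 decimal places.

Mean z̄ = (63 + 57 + 49 + 58 + 61 + 52 + 61)/7 = 57.2857
Deviations from mean: 5.7143, -0.2857, -8.2857, 0.7143, 3.7143, -5.2857, 3.7143
Σ(z_t−z̄)(z_{t+3}−z̄) = (4.0816) + (-1.0612) + (43.7959) + (2.6531) = 49.4694
Denominator Σ(z_t−z̄)² = 157.4286
r_3 = 49.4694 / 157.4286 = 0.314

0.314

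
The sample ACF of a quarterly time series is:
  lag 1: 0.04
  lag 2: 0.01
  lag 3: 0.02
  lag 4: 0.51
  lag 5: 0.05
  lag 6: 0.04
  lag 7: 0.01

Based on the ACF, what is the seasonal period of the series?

4

The largest autocorrelation is r_4 = 0.51; the remaining lags stay at or below 0.05.
The dominant spike at lag 4 indicates a seasonal period of 4.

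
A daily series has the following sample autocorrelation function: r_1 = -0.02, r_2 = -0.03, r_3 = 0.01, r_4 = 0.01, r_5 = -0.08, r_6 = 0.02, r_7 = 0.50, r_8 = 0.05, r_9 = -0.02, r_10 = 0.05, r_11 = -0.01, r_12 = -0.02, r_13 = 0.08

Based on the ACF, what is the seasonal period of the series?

7

The largest autocorrelation is r_7 = 0.50; the remaining lags stay at or below 0.08.
The dominant spike at lag 7 indicates a seasonal period of 7.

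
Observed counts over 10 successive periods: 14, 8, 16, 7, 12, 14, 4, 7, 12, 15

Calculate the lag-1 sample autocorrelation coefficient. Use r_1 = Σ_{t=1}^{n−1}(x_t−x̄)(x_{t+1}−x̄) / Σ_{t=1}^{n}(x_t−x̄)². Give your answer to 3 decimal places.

Mean x̄ = (14 + 8 + 16 + 7 + 12 + 14 + 4 + 7 + 12 + 15)/10 = 10.9000
Numerator Σ_{t=1}^{9}(x_t−x̄)(x_{t+1}−x̄) = -38.8100
Denominator Σ(x_t−x̄)² = 150.9000
r_1 = -38.8100 / 150.9000 = -0.257

-0.257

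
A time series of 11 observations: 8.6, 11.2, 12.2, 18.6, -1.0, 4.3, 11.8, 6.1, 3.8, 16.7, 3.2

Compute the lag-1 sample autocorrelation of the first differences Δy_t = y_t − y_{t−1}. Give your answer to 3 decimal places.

-0.457

First differences Δy: 2.6, 1.0, 6.4, -19.6, 5.3, 7.5, -5.7, -2.3, 12.9, -13.5
Mean of differences = -0.5400
Numerator Σ(Δy_t−Δȳ)(Δy_{t+1}−Δȳ) = -411.3516
Denominator Σ(Δy_t−Δȳ)² = 900.7440
r_1(Δy) = -411.3516 / 900.7440 = -0.457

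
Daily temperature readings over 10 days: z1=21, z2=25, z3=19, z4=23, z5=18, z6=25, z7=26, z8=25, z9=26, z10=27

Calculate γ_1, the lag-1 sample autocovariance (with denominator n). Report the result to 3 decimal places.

Mean z̄ = (21 + 25 + 19 + 23 + 18 + 25 + 26 + 25 + 26 + 27)/10 = 23.5000
Σ_{t=1}^{9}(z_t−z̄)(z_{t+1}−z̄) = 6.2500
γ_1 = 6.2500 / 10 = 0.625

0.625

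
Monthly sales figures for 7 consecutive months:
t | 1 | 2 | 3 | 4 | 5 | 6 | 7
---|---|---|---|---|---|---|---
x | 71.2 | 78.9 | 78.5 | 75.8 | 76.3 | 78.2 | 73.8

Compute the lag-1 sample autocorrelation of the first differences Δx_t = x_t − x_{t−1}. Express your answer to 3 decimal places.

-0.120

First differences Δx: 7.7, -0.4, -2.7, 0.5, 1.9, -4.4
Mean of differences = 0.4333
Numerator Σ(Δx_t−Δx̄)(Δx_{t+1}−Δx̄) = -10.6444
Denominator Σ(Δx_t−Δx̄)² = 88.8333
r_1(Δx) = -10.6444 / 88.8333 = -0.120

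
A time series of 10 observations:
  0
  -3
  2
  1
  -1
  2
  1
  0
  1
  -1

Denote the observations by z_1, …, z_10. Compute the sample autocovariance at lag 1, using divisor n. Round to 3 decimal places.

Mean z̄ = (0 − 3 + 2 + 1 − 1 + 2 + 1 + 0 + 1 − 1)/10 = 0.2000
Σ_{t=1}^{9}(z_t−z̄)(z_{t+1}−z̄) = -6.6400
γ_1 = -6.6400 / 10 = -0.664

-0.664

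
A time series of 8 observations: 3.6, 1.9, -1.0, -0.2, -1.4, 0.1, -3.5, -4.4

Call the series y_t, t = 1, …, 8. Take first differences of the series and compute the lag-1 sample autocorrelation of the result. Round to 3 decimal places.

First differences Δy: -1.7, -2.9, 0.8, -1.2, 1.5, -3.6, -0.9
Mean of differences = -1.1429
Numerator Σ(Δy_t−Δȳ)(Δy_{t+1}−Δȳ) = -9.7876
Denominator Σ(Δy_t−Δȳ)² = 20.2571
r_1(Δy) = -9.7876 / 20.2571 = -0.483

-0.483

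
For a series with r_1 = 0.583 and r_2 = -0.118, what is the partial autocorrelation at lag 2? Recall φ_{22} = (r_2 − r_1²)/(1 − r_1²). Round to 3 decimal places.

φ_{22} = (r_2 − r_1²) / (1 − r_1²)
r_1² = (0.583)² = 0.339889
Numerator = -0.118 − 0.3399 = -0.4579; denominator = 1 − 0.3399 = 0.6601
φ_{22} = -0.4579 / 0.6601 = -0.694

-0.694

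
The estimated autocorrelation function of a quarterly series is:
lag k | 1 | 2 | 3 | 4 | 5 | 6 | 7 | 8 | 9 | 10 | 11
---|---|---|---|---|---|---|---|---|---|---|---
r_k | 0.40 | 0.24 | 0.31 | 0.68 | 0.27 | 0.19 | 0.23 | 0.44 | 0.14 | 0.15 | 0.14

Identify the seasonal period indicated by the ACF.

The largest autocorrelation is r_4 = 0.68, with a weaker echo at lag 8 (0.44); the remaining lags stay at or below 0.40. The elevated value at lag 1 (0.40), dropping to 0.24 at lag 2, reflects decaying short-term dependence rather than seasonality.
The dominant spike at lag 4 indicates a seasonal period of 4.

4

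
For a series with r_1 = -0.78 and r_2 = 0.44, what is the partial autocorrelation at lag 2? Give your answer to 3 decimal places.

-0.430

φ_{22} = (r_2 − r_1²) / (1 − r_1²)
r_1² = (-0.78)² = 0.6084
Numerator = 0.44 − 0.6084 = -0.1684; denominator = 1 − 0.6084 = 0.3916
φ_{22} = -0.1684 / 0.3916 = -0.430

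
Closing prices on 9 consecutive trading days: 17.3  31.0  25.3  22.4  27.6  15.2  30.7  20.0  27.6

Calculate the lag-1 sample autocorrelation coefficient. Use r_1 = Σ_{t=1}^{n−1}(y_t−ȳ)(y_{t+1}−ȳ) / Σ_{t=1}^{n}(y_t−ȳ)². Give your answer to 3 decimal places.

Mean ȳ = (17.3 + 31.0 + 25.3 + 22.4 + 27.6 + 15.2 + 30.7 + 20.0 + 27.6)/9 = 24.1222
Numerator Σ_{t=1}^{8}(y_t−ȳ)(y_{t+1}−ȳ) = -178.0083
Denominator Σ(y_t−ȳ)² = 262.2556
r_1 = -178.0083 / 262.2556 = -0.679

-0.679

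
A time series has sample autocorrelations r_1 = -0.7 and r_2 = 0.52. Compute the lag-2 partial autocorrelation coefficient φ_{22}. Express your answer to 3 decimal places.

0.059

φ_{22} = (r_2 − r_1²) / (1 − r_1²)
r_1² = (-0.7)² = 0.49
Numerator = 0.52 − 0.4900 = 0.0300; denominator = 1 − 0.4900 = 0.5100
φ_{22} = 0.0300 / 0.5100 = 0.059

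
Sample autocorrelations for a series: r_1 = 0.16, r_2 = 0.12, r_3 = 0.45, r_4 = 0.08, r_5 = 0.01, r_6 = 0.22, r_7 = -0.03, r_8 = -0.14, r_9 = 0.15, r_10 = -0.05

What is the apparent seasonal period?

3

The largest autocorrelation is r_3 = 0.45, with a weaker echo at lag 6 (0.22); the remaining lags stay at or below 0.16.
The dominant spike at lag 3 indicates a seasonal period of 3.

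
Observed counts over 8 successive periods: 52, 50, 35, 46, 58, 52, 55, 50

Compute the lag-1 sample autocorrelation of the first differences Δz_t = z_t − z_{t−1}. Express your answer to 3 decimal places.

First differences Δz: -2, -15, 11, 12, -6, 3, -5
Mean of differences = -0.2857
Numerator Σ(Δz_t−Δz̄)(Δz_{t+1}−Δz̄) = -106.6531
Denominator Σ(Δz_t−Δz̄)² = 563.4286
r_1(Δz) = -106.6531 / 563.4286 = -0.189

-0.189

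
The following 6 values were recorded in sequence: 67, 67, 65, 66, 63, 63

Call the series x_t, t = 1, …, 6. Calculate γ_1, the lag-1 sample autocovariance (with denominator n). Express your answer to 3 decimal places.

Mean x̄ = (67 + 67 + 65 + 66 + 63 + 63)/6 = 65.1667
Σ_{t=1}^{5}(x_t−x̄)(x_{t+1}−x̄) = 5.8056
γ_1 = 5.8056 / 6 = 0.968

0.968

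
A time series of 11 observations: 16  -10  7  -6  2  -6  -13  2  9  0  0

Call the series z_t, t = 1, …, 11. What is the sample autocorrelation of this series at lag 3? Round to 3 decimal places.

Mean z̄ = (16 − 10 + 7 − 6 + 2 − 6 − 13 + 2 + 9 + 0 + 0)/11 = 0.0909
Numerator Σ_{t=1}^{8}(z_t−z̄)(z_{t+3}−z̄) = -128.1157
Denominator Σ(z_t−z̄)² = 734.9091
r_3 = -128.1157 / 734.9091 = -0.174

-0.174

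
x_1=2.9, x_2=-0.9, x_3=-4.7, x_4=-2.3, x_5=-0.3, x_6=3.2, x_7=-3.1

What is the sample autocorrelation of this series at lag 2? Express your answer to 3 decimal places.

Mean x̄ = (2.9 − 0.9 − 4.7 − 2.3 − 0.3 + 3.2 − 3.1)/7 = -0.7429
Deviations from mean: 3.6429, -0.1571, -3.9571, -1.5571, 0.4429, 3.9429, -2.3571
Σ(x_t−x̄)(x_{t+2}−x̄) = (-14.4153) + (0.2447) + (-1.7524) + (-6.1396) + (-1.0439) = -23.1065
Denominator Σ(x_t−x̄)² = 52.6771
r_2 = -23.1065 / 52.6771 = -0.439

-0.439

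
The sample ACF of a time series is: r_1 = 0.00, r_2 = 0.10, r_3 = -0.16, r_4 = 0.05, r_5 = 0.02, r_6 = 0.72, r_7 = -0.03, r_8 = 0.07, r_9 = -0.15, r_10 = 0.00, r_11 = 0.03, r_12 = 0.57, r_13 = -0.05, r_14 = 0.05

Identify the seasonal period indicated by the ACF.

The largest autocorrelation is r_6 = 0.72, with a weaker echo at lag 12 (0.57); the remaining lags stay at or below 0.10.
The dominant spike at lag 6 indicates a seasonal period of 6.

6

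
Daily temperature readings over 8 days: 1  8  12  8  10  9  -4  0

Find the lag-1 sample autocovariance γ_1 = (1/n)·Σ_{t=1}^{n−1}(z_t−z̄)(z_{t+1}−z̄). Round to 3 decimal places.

Mean z̄ = (1 + 8 + 12 + 8 + 10 + 9 − 4 + 0)/8 = 5.5000
Σ_{t=1}^{7}(z_t−z̄)(z_{t+1}−z̄) = 67.2500
γ_1 = 67.2500 / 8 = 8.406

8.406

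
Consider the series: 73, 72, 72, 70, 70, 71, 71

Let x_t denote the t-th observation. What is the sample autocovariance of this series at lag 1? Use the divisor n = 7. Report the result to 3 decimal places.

0.417

Mean x̄ = (73 + 72 + 72 + 70 + 70 + 71 + 71)/7 = 71.2857
Deviations: 1.7143, 0.7143, 0.7143, -1.2857, -1.2857, -0.2857, -0.2857
Σ_{t=1}^{6}(x_t−x̄)(x_{t+1}−x̄) = 2.9184
γ_1 = 2.9184 / 7 = 0.417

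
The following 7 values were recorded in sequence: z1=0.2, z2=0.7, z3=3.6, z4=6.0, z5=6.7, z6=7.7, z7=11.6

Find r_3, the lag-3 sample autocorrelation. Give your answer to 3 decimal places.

-0.098

Mean z̄ = (0.2 + 0.7 + 3.6 + 6.0 + 6.7 + 7.7 + 11.6)/7 = 5.2143
Deviations from mean: -5.0143, -4.5143, -1.6143, 0.7857, 1.4857, 2.4857, 6.3857
Numerator Σ_{t=1}^{4}(z_t−z̄)(z_{t+3}−z̄) = -9.6420
Denominator Σ(z_t−z̄)² = 97.9086
r_3 = -9.6420 / 97.9086 = -0.098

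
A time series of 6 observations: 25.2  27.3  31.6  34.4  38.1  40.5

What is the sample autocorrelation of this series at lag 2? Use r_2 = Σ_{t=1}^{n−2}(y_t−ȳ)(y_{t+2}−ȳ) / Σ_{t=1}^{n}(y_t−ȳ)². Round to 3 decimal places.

0.035

Mean ȳ = (25.2 + 27.3 + 31.6 + 34.4 + 38.1 + 40.5)/6 = 32.8500
Deviations from mean: -7.6500, -5.5500, -1.2500, 1.5500, 5.2500, 7.6500
Σ(y_t−ȳ)(y_{t+2}−ȳ) = (9.5625) + (-8.6025) + (-6.5625) + (11.8575) = 6.2550
Denominator Σ(y_t−ȳ)² = 179.3750
r_2 = 6.2550 / 179.3750 = 0.035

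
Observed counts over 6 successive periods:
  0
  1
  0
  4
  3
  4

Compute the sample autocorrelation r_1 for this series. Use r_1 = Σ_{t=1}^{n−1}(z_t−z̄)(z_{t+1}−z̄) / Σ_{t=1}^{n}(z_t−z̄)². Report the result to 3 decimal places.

0.222

Mean z̄ = (0 + 1 + 0 + 4 + 3 + 4)/6 = 2.0000
Deviations from mean: -2.0000, -1.0000, -2.0000, 2.0000, 1.0000, 2.0000
Numerator Σ_{t=1}^{5}(z_t−z̄)(z_{t+1}−z̄) = 4.0000
Denominator Σ(z_t−z̄)² = 18.0000
r_1 = 4.0000 / 18.0000 = 0.222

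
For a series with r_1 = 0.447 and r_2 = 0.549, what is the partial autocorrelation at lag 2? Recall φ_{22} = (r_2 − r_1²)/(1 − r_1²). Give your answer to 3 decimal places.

0.436

φ_{22} = (r_2 − r_1²) / (1 − r_1²)
r_1² = (0.447)² = 0.199809
Numerator = 0.549 − 0.1998 = 0.3492; denominator = 1 − 0.1998 = 0.8002
φ_{22} = 0.3492 / 0.8002 = 0.436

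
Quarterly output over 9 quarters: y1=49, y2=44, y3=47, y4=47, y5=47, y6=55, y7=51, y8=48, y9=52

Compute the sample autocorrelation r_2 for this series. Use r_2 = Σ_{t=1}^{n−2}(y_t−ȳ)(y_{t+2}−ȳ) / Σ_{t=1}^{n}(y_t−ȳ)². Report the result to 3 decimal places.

-0.021

Mean ȳ = (49 + 44 + 47 + 47 + 47 + 55 + 51 + 48 + 52)/9 = 48.8889
Σ(y_t−ȳ)(y_{t+2}−ȳ) = (-0.2099) + (9.2346) + (3.5679) + (-11.5432) + (-3.9877) + (-5.4321) + (6.5679) = -1.8025
Denominator Σ(y_t−ȳ)² = 86.8889
r_2 = -1.8025 / 86.8889 = -0.021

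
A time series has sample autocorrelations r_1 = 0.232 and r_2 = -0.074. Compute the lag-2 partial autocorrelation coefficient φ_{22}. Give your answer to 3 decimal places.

φ_{22} = (r_2 − r_1²) / (1 − r_1²)
r_1² = (0.232)² = 0.053824
Numerator = -0.074 − 0.0538 = -0.1278; denominator = 1 − 0.0538 = 0.9462
φ_{22} = -0.1278 / 0.9462 = -0.135

-0.135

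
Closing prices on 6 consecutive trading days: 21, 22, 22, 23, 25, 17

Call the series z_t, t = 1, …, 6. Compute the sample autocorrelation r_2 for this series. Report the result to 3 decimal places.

Mean z̄ = (21 + 22 + 22 + 23 + 25 + 17)/6 = 21.6667
Deviations from mean: -0.6667, 0.3333, 0.3333, 1.3333, 3.3333, -4.6667
Numerator Σ_{t=1}^{4}(z_t−z̄)(z_{t+2}−z̄) = -4.8889
Denominator Σ(z_t−z̄)² = 35.3333
r_2 = -4.8889 / 35.3333 = -0.138

-0.138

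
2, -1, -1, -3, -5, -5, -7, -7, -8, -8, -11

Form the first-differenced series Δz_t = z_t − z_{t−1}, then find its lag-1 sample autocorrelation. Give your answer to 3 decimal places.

-0.482

First differences Δz: -3, 0, -2, -2, 0, -2, 0, -1, 0, -3
Mean of differences = -1.3000
Numerator Σ(Δz_t−Δz̄)(Δz_{t+1}−Δz̄) = -6.7900
Denominator Σ(Δz_t−Δz̄)² = 14.1000
r_1(Δz) = -6.7900 / 14.1000 = -0.482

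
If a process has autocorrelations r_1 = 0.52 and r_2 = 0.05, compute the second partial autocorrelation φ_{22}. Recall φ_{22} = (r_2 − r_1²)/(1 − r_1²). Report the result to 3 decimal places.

-0.302

φ_{22} = (r_2 − r_1²) / (1 − r_1²)
r_1² = (0.52)² = 0.2704
Numerator = 0.05 − 0.2704 = -0.2204; denominator = 1 − 0.2704 = 0.7296
φ_{22} = -0.2204 / 0.7296 = -0.302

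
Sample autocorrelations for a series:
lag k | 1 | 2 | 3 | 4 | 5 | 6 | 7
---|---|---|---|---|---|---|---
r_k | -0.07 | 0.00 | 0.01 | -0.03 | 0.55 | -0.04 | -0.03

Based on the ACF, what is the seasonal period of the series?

5

The largest autocorrelation is r_5 = 0.55; the remaining lags stay at or below 0.01.
The dominant spike at lag 5 indicates a seasonal period of 5.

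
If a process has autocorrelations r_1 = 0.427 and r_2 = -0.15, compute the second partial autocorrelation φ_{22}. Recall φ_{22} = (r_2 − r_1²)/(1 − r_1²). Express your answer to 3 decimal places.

-0.406

φ_{22} = (r_2 − r_1²) / (1 − r_1²)
r_1² = (0.427)² = 0.182329
Numerator = -0.15 − 0.1823 = -0.3323; denominator = 1 − 0.1823 = 0.8177
φ_{22} = -0.3323 / 0.8177 = -0.406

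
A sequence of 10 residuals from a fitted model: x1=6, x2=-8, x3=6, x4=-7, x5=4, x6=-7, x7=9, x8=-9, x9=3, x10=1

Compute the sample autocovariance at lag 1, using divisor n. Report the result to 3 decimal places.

-36.384

Mean x̄ = (6 − 8 + 6 − 7 + 4 − 7 + 9 − 9 + 3 + 1)/10 = -0.2000
Σ_{t=1}^{9}(x_t−x̄)(x_{t+1}−x̄) = -363.8400
γ_1 = -363.8400 / 10 = -36.384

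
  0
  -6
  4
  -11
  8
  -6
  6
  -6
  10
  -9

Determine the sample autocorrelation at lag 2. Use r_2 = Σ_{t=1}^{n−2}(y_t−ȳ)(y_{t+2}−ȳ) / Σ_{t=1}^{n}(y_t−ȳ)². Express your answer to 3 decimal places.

0.688

Mean ȳ = (0 − 6 + 4 − 11 + 8 − 6 + 6 − 6 + 10 − 9)/10 = -1.0000
Numerator Σ_{t=1}^{8}(y_t−ȳ)(y_{t+2}−ȳ) = 355.0000
Denominator Σ(y_t−ȳ)² = 516.0000
r_2 = 355.0000 / 516.0000 = 0.688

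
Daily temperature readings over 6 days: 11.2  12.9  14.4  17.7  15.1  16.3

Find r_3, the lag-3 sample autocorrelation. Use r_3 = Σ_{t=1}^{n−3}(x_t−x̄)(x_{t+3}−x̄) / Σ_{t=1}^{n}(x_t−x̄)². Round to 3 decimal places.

Mean x̄ = (11.2 + 12.9 + 14.4 + 17.7 + 15.1 + 16.3)/6 = 14.6000
Σ(x_t−x̄)(x_{t+3}−x̄) = (-10.5400) + (-0.8500) + (-0.3400) = -11.7300
Denominator Σ(x_t−x̄)² = 27.2400
r_3 = -11.7300 / 27.2400 = -0.431

-0.431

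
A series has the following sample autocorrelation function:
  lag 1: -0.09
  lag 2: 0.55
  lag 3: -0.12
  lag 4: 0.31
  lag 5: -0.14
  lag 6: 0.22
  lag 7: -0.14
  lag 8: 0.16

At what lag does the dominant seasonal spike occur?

2

The largest autocorrelation is r_2 = 0.55, with weaker echoes at lags 4 (0.31), 6 (0.22) and 8 (0.16); the remaining lags stay at or below -0.09.
The dominant spike at lag 2 indicates a seasonal period of 2.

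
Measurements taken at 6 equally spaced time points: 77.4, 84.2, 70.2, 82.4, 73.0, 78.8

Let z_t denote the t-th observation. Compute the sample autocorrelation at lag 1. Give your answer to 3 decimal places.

-0.787

Mean z̄ = (77.4 + 84.2 + 70.2 + 82.4 + 73.0 + 78.8)/6 = 77.6667
Deviations from mean: -0.2667, 6.5333, -7.4667, 4.7333, -4.6667, 1.1333
Σ(z_t−z̄)(z_{t+1}−z̄) = (-1.7422) + (-48.7822) + (-35.3422) + (-22.0889) + (-5.2889) = -113.2444
Denominator Σ(z_t−z̄)² = 143.9733
r_1 = -113.2444 / 143.9733 = -0.787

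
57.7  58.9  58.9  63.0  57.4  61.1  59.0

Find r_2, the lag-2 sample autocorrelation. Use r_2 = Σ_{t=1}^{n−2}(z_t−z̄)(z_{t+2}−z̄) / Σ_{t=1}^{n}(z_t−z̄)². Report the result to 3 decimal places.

0.297

Mean z̄ = (57.7 + 58.9 + 58.9 + 63.0 + 57.4 + 61.1 + 59.0)/7 = 59.4286
Deviations from mean: -1.7286, -0.5286, -0.5286, 3.5714, -2.0286, 1.6714, -0.4286
Σ(z_t−z̄)(z_{t+2}−z̄) = (0.9137) + (-1.8878) + (1.0722) + (5.9694) + (0.8694) = 6.9369
Denominator Σ(z_t−z̄)² = 23.3943
r_2 = 6.9369 / 23.3943 = 0.297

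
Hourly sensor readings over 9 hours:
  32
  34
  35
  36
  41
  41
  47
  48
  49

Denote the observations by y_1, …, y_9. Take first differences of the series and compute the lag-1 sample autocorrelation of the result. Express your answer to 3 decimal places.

First differences Δy: 2, 1, 1, 5, 0, 6, 1, 1
Mean of differences = 2.1250
Numerator Σ(Δy_t−Δȳ)(Δy_{t+1}−Δȳ) = -19.2656
Denominator Σ(Δy_t−Δȳ)² = 32.8750
r_1(Δy) = -19.2656 / 32.8750 = -0.586

-0.586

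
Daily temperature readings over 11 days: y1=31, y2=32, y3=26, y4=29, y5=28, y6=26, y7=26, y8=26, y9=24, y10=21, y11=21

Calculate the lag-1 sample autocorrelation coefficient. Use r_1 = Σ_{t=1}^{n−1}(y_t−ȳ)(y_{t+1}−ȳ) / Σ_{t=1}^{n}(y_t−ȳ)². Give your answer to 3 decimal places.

0.549

Mean ȳ = (31 + 32 + 26 + 29 + 28 + 26 + 26 + 26 + 24 + 21 + 21)/11 = 26.3636
Numerator Σ_{t=1}^{10}(y_t−ȳ)(y_{t+1}−ȳ) = 69.4132
Denominator Σ(y_t−ȳ)² = 126.5455
r_1 = 69.4132 / 126.5455 = 0.549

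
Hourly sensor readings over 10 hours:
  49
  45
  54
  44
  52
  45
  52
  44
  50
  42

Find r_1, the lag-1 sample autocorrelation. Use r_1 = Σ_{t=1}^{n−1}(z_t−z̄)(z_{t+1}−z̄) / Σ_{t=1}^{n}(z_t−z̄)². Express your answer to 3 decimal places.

-0.762

Mean z̄ = (49 + 45 + 54 + 44 + 52 + 45 + 52 + 44 + 50 + 42)/10 = 47.7000
Numerator Σ_{t=1}^{9}(z_t−z̄)(z_{t+1}−z̄) = -120.4900
Denominator Σ(z_t−z̄)² = 158.1000
r_1 = -120.4900 / 158.1000 = -0.762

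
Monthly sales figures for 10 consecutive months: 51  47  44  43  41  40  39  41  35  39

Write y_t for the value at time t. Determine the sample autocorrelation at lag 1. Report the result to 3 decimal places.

0.516

Mean ȳ = (51 + 47 + 44 + 43 + 41 + 40 + 39 + 41 + 35 + 39)/10 = 42.0000
Numerator Σ_{t=1}^{9}(y_t−ȳ)(y_{t+1}−ȳ) = 95.0000
Denominator Σ(y_t−ȳ)² = 184.0000
r_1 = 95.0000 / 184.0000 = 0.516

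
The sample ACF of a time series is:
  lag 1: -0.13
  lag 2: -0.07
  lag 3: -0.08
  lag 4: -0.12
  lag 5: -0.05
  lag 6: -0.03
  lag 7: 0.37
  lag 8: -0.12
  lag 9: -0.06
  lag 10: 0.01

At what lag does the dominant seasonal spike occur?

The largest autocorrelation is r_7 = 0.37; the remaining lags stay at or below 0.01.
The dominant spike at lag 7 indicates a seasonal period of 7.

7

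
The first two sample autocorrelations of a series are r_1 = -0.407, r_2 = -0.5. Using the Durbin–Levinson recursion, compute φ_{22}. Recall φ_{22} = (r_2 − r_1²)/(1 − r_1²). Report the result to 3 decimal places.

φ_{22} = (r_2 − r_1²) / (1 − r_1²)
r_1² = (-0.407)² = 0.165649
Numerator = -0.5 − 0.1656 = -0.6656; denominator = 1 − 0.1656 = 0.8344
φ_{22} = -0.6656 / 0.8344 = -0.798

-0.798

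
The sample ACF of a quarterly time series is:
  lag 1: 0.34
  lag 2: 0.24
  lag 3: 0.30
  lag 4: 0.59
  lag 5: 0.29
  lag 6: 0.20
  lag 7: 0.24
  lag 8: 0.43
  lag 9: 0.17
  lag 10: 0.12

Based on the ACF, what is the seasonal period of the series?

The largest autocorrelation is r_4 = 0.59, with a weaker echo at lag 8 (0.43); the remaining lags stay at or below 0.34. The elevated value at lag 1 (0.34), dropping to 0.24 at lag 2, reflects decaying short-term dependence rather than seasonality.
The dominant spike at lag 4 indicates a seasonal period of 4.

4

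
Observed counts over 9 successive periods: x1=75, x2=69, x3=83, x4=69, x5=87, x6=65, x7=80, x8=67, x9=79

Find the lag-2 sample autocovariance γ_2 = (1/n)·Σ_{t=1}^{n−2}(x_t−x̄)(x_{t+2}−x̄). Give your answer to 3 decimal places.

Mean x̄ = (75 + 69 + 83 + 69 + 87 + 65 + 80 + 67 + 79)/9 = 74.8889
Σ_{t=1}^{7}(x_t−x̄)(x_{t+2}−x̄) = 352.9753
γ_2 = 352.9753 / 9 = 39.219

39.219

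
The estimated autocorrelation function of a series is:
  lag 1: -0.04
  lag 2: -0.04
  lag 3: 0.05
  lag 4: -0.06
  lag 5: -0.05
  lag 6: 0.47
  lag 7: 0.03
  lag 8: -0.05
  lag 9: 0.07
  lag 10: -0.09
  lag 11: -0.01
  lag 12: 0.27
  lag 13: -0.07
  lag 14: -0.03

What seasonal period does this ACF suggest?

The largest autocorrelation is r_6 = 0.47, with a weaker echo at lag 12 (0.27); the remaining lags stay at or below 0.07.
The dominant spike at lag 6 indicates a seasonal period of 6.

6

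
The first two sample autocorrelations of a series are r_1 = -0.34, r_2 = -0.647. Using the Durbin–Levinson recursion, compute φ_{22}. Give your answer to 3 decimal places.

-0.862

φ_{22} = (r_2 − r_1²) / (1 − r_1²)
r_1² = (-0.34)² = 0.1156
Numerator = -0.647 − 0.1156 = -0.7626; denominator = 1 − 0.1156 = 0.8844
φ_{22} = -0.7626 / 0.8844 = -0.862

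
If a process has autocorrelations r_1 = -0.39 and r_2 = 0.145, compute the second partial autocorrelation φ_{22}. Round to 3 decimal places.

φ_{22} = (r_2 − r_1²) / (1 − r_1²)
r_1² = (-0.39)² = 0.1521
Numerator = 0.145 − 0.1521 = -0.0071; denominator = 1 − 0.1521 = 0.8479
φ_{22} = -0.0071 / 0.8479 = -0.008

-0.008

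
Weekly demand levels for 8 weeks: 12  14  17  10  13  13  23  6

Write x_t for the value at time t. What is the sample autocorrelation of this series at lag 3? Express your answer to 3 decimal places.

-0.151

Mean x̄ = (12 + 14 + 17 + 10 + 13 + 13 + 23 + 6)/8 = 13.5000
Deviations from mean: -1.5000, 0.5000, 3.5000, -3.5000, -0.5000, -0.5000, 9.5000, -7.5000
Σ(x_t−x̄)(x_{t+3}−x̄) = (5.2500) + (-0.2500) + (-1.7500) + (-33.2500) + (3.7500) = -26.2500
Denominator Σ(x_t−x̄)² = 174.0000
r_3 = -26.2500 / 174.0000 = -0.151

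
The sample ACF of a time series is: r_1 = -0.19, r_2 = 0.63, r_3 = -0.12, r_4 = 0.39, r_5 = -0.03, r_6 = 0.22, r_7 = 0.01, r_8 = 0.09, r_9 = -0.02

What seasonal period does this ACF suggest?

2

The largest autocorrelation is r_2 = 0.63, with weaker echoes at lags 4 (0.39) and 6 (0.22); the remaining lags stay at or below 0.09.
The dominant spike at lag 2 indicates a seasonal period of 2.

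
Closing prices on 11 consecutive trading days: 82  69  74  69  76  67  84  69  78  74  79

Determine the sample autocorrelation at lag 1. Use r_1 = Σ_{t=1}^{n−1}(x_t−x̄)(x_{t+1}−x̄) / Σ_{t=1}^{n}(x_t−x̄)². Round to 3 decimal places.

-0.611

Mean x̄ = (82 + 69 + 74 + 69 + 76 + 67 + 84 + 69 + 78 + 74 + 79)/11 = 74.6364
Numerator Σ_{t=1}^{10}(x_t−x̄)(x_{t+1}−x̄) = -200.5868
Denominator Σ(x_t−x̄)² = 328.5455
r_1 = -200.5868 / 328.5455 = -0.611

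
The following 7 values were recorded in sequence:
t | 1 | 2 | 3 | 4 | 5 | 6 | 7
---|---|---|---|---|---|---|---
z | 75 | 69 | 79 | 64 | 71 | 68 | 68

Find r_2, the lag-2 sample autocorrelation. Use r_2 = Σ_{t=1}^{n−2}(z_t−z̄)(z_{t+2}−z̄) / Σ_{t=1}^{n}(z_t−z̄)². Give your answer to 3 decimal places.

0.448

Mean z̄ = (75 + 69 + 79 + 64 + 71 + 68 + 68)/7 = 70.5714
Numerator Σ_{t=1}^{5}(z_t−z̄)(z_{t+2}−z̄) = 67.0612
Denominator Σ(z_t−z̄)² = 149.7143
r_2 = 67.0612 / 149.7143 = 0.448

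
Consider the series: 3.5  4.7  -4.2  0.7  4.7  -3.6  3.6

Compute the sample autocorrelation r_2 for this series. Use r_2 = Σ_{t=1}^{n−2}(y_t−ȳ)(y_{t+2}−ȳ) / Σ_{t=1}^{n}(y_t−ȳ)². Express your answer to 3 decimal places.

Mean ȳ = (3.5 + 4.7 − 4.2 + 0.7 + 4.7 − 3.6 + 3.6)/7 = 1.3429
Deviations from mean: 2.1571, 3.3571, -5.5429, -0.6429, 3.3571, -4.9429, 2.2571
Numerator Σ_{t=1}^{5}(y_t−ȳ)(y_{t+2}−ȳ) = -21.9680
Denominator Σ(y_t−ȳ)² = 87.8571
r_2 = -21.9680 / 87.8571 = -0.250

-0.250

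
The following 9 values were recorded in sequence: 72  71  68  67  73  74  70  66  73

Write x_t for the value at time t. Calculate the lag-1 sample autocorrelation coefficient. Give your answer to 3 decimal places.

-0.042

Mean x̄ = (72 + 71 + 68 + 67 + 73 + 74 + 70 + 66 + 73)/9 = 70.4444
Numerator Σ_{t=1}^{8}(x_t−x̄)(x_{t+1}−x̄) = -2.7531
Denominator Σ(x_t−x̄)² = 66.2222
r_1 = -2.7531 / 66.2222 = -0.042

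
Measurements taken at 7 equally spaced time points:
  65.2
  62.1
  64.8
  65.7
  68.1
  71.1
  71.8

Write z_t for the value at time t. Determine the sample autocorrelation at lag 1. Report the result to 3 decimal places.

0.603

Mean z̄ = (65.2 + 62.1 + 64.8 + 65.7 + 68.1 + 71.1 + 71.8)/7 = 66.9714
Numerator Σ_{t=1}^{6}(z_t−z̄)(z_{t+1}−z̄) = 45.1278
Denominator Σ(z_t−z̄)² = 74.8343
r_1 = 45.1278 / 74.8343 = 0.603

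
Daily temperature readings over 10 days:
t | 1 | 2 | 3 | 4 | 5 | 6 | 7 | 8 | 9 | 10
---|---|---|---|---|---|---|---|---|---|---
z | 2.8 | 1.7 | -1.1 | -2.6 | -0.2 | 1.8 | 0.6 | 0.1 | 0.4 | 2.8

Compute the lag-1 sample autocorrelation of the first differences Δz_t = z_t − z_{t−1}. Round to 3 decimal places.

0.253

First differences Δz: -1.1, -2.8, -1.5, 2.4, 2.0, -1.2, -0.5, 0.3, 2.4
Mean of differences = 0.0000
Numerator Σ(Δz_t−Δz̄)(Δz_{t+1}−Δz̄) = 7.2500
Denominator Σ(Δz_t−Δz̄)² = 28.6000
r_1(Δz) = 7.2500 / 28.6000 = 0.253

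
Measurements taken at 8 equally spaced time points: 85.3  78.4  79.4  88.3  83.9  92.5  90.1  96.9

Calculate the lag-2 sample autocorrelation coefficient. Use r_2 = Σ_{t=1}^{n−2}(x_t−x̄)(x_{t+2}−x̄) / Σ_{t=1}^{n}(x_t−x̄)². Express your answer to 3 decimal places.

Mean x̄ = (85.3 + 78.4 + 79.4 + 88.3 + 83.9 + 92.5 + 90.1 + 96.9)/8 = 86.8500
Σ(x_t−x̄)(x_{t+2}−x̄) = (11.5475) + (-12.2525) + (21.9775) + (8.1925) + (-9.5875) + (56.7825) = 76.6600
Denominator Σ(x_t−x̄)² = 283.6000
r_2 = 76.6600 / 283.6000 = 0.270

0.270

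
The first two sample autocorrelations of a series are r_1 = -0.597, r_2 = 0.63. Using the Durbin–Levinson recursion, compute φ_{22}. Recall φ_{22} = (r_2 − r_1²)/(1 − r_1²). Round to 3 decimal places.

φ_{22} = (r_2 − r_1²) / (1 − r_1²)
r_1² = (-0.597)² = 0.356409
Numerator = 0.63 − 0.3564 = 0.2736; denominator = 1 − 0.3564 = 0.6436
φ_{22} = 0.2736 / 0.6436 = 0.425

0.425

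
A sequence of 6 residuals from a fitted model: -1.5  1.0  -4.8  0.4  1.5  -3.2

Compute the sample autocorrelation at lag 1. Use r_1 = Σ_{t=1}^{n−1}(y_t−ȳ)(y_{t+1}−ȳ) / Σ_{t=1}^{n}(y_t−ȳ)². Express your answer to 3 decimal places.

Mean ȳ = (-1.5 + 1.0 − 4.8 + 0.4 + 1.5 − 3.2)/6 = -1.1000
Σ(y_t−ȳ)(y_{t+1}−ȳ) = (-0.8400) + (-7.7700) + (-5.5500) + (3.9000) + (-5.4600) = -15.7200
Denominator Σ(y_t−ȳ)² = 31.6800
r_1 = -15.7200 / 31.6800 = -0.496

-0.496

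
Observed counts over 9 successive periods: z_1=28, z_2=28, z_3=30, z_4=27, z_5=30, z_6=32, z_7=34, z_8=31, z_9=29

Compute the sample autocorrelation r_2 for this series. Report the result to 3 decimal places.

-0.043

Mean z̄ = (28 + 28 + 30 + 27 + 30 + 32 + 34 + 31 + 29)/9 = 29.8889
Numerator Σ_{t=1}^{7}(z_t−z̄)(z_{t+2}−z̄) = -1.6914
Denominator Σ(z_t−z̄)² = 38.8889
r_2 = -1.6914 / 38.8889 = -0.043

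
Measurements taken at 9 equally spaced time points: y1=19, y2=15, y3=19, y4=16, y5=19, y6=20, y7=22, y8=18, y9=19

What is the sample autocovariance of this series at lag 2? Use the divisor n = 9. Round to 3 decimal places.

Mean ȳ = (19 + 15 + 19 + 16 + 19 + 20 + 22 + 18 + 19)/9 = 18.5556
Σ_{t=1}^{7}(y_t−ȳ)(y_{t+2}−ȳ) = 8.0494
γ_2 = 8.0494 / 9 = 0.894

0.894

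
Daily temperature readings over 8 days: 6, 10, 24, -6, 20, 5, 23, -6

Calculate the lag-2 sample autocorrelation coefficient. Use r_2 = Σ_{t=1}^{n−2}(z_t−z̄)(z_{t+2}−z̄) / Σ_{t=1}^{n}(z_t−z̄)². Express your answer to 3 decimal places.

Mean z̄ = (6 + 10 + 24 − 6 + 20 + 5 + 23 − 6)/8 = 9.5000
Deviations from mean: -3.5000, 0.5000, 14.5000, -15.5000, 10.5000, -4.5000, 13.5000, -15.5000
Numerator Σ_{t=1}^{6}(z_t−z̄)(z_{t+2}−z̄) = 375.0000
Denominator Σ(z_t−z̄)² = 1016.0000
r_2 = 375.0000 / 1016.0000 = 0.369

0.369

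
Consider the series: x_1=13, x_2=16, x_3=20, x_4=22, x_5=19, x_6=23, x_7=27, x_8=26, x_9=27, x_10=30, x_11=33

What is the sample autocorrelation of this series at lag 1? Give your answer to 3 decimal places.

0.602

Mean x̄ = (13 + 16 + 20 + 22 + 19 + 23 + 27 + 26 + 27 + 30 + 33)/11 = 23.2727
Numerator Σ_{t=1}^{10}(x_t−x̄)(x_{t+1}−x̄) = 219.1074
Denominator Σ(x_t−x̄)² = 364.1818
r_1 = 219.1074 / 364.1818 = 0.602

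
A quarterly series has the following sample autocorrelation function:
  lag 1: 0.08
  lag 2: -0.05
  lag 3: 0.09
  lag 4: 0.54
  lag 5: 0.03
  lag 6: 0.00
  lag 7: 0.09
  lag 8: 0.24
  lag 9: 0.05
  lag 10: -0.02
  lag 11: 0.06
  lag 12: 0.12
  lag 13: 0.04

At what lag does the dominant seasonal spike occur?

4

The largest autocorrelation is r_4 = 0.54, with a weaker echo at lag 8 (0.24); the remaining lags stay at or below 0.12.
The dominant spike at lag 4 indicates a seasonal period of 4.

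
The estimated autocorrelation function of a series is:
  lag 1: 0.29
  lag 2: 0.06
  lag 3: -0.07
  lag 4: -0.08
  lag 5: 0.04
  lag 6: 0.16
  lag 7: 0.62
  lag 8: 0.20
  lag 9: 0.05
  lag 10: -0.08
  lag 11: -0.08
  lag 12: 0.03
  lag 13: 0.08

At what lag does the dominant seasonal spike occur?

The largest autocorrelation is r_7 = 0.62; the remaining lags stay at or below 0.29. The elevated value at lag 1 (0.29), dropping to 0.06 at lag 2, reflects decaying short-term dependence rather than seasonality.
The dominant spike at lag 7 indicates a seasonal period of 7.

7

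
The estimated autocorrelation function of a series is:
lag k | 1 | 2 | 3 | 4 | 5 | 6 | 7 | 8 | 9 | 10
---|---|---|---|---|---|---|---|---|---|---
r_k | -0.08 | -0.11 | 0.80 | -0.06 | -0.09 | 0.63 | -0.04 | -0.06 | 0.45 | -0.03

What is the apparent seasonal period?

The largest autocorrelation is r_3 = 0.80, with weaker echoes at lags 6 (0.63) and 9 (0.45); the remaining lags stay at or below -0.03.
The dominant spike at lag 3 indicates a seasonal period of 3.

3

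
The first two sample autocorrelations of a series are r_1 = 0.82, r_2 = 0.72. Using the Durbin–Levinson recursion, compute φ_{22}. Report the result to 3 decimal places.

0.145

φ_{22} = (r_2 − r_1²) / (1 − r_1²)
r_1² = (0.82)² = 0.6724
Numerator = 0.72 − 0.6724 = 0.0476; denominator = 1 − 0.6724 = 0.3276
φ_{22} = 0.0476 / 0.3276 = 0.145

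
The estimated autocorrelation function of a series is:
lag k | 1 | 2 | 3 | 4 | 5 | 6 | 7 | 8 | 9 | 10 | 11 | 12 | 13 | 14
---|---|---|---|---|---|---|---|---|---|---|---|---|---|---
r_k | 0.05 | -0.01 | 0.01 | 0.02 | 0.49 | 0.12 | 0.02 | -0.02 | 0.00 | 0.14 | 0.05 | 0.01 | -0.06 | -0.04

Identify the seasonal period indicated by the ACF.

The largest autocorrelation is r_5 = 0.49; the remaining lags stay at or below 0.14.
The dominant spike at lag 5 indicates a seasonal period of 5.

5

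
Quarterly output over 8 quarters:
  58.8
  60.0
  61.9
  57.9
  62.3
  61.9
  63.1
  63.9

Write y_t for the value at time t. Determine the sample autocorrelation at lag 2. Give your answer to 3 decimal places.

Mean ȳ = (58.8 + 60.0 + 61.9 + 57.9 + 62.3 + 61.9 + 63.1 + 63.9)/8 = 61.2250
Deviations from mean: -2.4250, -1.2250, 0.6750, -3.3250, 1.0750, 0.6750, 1.8750, 2.6750
Σ(y_t−ȳ)(y_{t+2}−ȳ) = (-1.6369) + (4.0731) + (0.7256) + (-2.2444) + (2.0156) + (1.8056) = 4.7388
Denominator Σ(y_t−ȳ)² = 31.1750
r_2 = 4.7388 / 31.1750 = 0.152

0.152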